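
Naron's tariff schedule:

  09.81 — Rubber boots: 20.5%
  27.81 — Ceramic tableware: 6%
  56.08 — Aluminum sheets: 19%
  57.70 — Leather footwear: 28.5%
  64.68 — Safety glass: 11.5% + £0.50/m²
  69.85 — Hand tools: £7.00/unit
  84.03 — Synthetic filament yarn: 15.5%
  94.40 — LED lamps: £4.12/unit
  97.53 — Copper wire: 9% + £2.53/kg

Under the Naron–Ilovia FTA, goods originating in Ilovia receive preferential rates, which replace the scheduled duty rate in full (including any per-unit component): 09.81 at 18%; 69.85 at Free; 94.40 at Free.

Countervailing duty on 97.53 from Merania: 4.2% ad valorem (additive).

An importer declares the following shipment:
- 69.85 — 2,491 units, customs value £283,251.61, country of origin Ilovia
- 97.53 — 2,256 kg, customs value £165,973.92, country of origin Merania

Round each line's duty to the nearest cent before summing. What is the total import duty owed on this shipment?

Line 1 (69.85, Ilovia, 2,491 units, £283,251.61):
Base rate for 69.85 is £7.00/unit.
Origin Ilovia qualifies under the Naron–Ilovia agreement and 69.85 is covered: preferential rate Free applies instead.
Duty = £283,251.61 × 0% = £0.00.
Line 2 (97.53, Merania, 2,256 kg, £165,973.92):
Base rate for 97.53 is 9% + £2.53/kg.
Additional duty on 97.53 from Merania: +4.2%. Applied ad valorem rate: 9% + 4.2% = 13.2%.
Duty = £165,973.92 × 13.2% + 2,256 × £2.53 = £27,616.24.
Total = £0.00 + £27,616.24 = £27,616.24.

£27,616.24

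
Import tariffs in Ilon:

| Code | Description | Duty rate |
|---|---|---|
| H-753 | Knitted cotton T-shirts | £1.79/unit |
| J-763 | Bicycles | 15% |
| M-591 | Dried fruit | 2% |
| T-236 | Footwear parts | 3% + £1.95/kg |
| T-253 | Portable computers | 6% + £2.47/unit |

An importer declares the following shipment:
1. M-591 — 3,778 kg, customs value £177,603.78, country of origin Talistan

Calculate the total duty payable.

Line 1 (M-591, Talistan, 3,778 kg, £177,603.78):
Base rate for M-591 is 2%.
Duty = £177,603.78 × 2% = £3,552.08.

£3,552.08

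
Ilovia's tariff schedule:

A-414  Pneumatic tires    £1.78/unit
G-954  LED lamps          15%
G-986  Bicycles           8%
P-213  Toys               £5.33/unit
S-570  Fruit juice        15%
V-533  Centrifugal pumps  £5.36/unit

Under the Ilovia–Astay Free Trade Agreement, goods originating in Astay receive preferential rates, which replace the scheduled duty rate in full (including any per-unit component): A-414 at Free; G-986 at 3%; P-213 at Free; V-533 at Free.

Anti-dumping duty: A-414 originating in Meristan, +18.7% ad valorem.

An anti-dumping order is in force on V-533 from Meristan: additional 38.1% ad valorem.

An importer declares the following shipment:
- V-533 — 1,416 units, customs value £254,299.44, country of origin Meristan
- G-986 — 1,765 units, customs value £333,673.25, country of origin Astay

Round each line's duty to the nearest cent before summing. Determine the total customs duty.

Line 1 (V-533, Meristan, 1,416 units, £254,299.44):
Base rate for V-533 is £5.36/unit.
V-533 has an FTA preferential rate, but origin Meristan is not Astay; base rate stands.
Additional duty on V-533 from Meristan: +38.1% ad valorem. Applied ad valorem rate = 38.1%.
Duty = £254,299.44 × 38.1% + 1,416 × £5.36 = £104,477.85.
Line 2 (G-986, Astay, 1,765 units, £333,673.25):
Base rate for G-986 is 8%.
Origin Astay qualifies under the Ilovia–Astay agreement and G-986 is covered: preferential rate 3% applies instead.
Duty = £333,673.25 × 3% = £10,010.20.
Total = £104,477.85 + £10,010.20 = £114,488.05.

£114,488.05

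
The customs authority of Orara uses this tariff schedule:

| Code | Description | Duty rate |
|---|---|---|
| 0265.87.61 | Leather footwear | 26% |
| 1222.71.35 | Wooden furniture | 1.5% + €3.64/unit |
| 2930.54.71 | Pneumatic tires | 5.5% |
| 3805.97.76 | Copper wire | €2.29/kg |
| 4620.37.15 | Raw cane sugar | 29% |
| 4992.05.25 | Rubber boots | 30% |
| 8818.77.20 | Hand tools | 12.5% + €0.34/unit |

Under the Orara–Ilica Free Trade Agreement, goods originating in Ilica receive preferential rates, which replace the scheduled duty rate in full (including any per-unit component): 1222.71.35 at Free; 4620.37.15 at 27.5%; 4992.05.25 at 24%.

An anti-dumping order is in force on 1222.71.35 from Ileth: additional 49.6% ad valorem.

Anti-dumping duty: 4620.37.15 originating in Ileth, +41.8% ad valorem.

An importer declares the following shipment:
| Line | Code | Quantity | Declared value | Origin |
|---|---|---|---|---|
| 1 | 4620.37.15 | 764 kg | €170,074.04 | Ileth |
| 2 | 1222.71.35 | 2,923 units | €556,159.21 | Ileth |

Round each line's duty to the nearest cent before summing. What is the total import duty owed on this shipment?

€415,249.50

Line 1 (4620.37.15, Ileth, 764 kg, €170,074.04):
Base rate for 4620.37.15 is 29%.
4620.37.15 has an FTA preferential rate, but origin Ileth is not Ilica; base rate stands.
Additional duty on 4620.37.15 from Ileth: +41.8%. Applied ad valorem rate: 29% + 41.8% = 70.8%.
Duty = €170,074.04 × 70.8% = €120,412.42.
Line 2 (1222.71.35, Ileth, 2,923 units, €556,159.21):
Base rate for 1222.71.35 is 1.5% + €3.64/unit.
1222.71.35 has an FTA preferential rate, but origin Ileth is not Ilica; base rate stands.
Additional duty on 1222.71.35 from Ileth: +49.6%. Applied ad valorem rate: 1.5% + 49.6% = 51.1%.
Duty = €556,159.21 × 51.1% + 2,923 × €3.64 = €294,837.08.
Total = €120,412.42 + €294,837.08 = €415,249.50.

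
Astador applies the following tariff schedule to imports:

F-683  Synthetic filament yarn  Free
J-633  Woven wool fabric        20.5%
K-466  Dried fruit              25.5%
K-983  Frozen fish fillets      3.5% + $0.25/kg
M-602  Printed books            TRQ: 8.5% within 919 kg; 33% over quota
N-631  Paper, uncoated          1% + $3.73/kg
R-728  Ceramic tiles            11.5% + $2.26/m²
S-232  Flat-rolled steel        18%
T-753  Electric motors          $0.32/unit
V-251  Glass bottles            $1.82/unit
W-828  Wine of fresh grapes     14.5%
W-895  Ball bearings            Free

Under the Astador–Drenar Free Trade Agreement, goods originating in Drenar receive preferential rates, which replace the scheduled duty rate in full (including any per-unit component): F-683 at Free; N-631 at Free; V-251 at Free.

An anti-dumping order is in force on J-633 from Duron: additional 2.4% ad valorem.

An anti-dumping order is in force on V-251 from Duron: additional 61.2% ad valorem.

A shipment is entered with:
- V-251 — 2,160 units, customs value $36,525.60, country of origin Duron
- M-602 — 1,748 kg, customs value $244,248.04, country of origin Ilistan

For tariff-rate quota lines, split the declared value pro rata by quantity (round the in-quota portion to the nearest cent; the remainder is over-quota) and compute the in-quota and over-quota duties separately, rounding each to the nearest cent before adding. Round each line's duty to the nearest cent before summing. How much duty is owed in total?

$75,425.82

Line 1 (V-251, Duron, 2,160 units, $36,525.60):
Base rate for V-251 is $1.82/unit.
V-251 has an FTA preferential rate, but origin Duron is not Drenar; base rate stands.
Additional duty on V-251 from Duron: +61.2% ad valorem. Applied ad valorem rate = 61.2%.
Duty = $36,525.60 × 61.2% + 2,160 × $1.82 = $26,284.87.
Line 2 (M-602, Ilistan, 1,748 kg, $244,248.04):
Code M-602 is under a tariff-rate quota (threshold 919 kg). In-quota: 919 kg at 8.5%; over-quota: 829 kg at 33%.
Pro-rata value split: in-quota = $244,248.04 × 919/1,748 = $128,411.87; over-quota = $244,248.04 − $128,411.87 = $115,836.17.
In-quota duty = $128,411.87 × 8.5% = $10,915.01. Over-quota duty = $115,836.17 × 33% = $38,225.94.
Line duty = $10,915.01 + $38,225.94 = $49,140.95.
Total = $26,284.87 + $49,140.95 = $75,425.82.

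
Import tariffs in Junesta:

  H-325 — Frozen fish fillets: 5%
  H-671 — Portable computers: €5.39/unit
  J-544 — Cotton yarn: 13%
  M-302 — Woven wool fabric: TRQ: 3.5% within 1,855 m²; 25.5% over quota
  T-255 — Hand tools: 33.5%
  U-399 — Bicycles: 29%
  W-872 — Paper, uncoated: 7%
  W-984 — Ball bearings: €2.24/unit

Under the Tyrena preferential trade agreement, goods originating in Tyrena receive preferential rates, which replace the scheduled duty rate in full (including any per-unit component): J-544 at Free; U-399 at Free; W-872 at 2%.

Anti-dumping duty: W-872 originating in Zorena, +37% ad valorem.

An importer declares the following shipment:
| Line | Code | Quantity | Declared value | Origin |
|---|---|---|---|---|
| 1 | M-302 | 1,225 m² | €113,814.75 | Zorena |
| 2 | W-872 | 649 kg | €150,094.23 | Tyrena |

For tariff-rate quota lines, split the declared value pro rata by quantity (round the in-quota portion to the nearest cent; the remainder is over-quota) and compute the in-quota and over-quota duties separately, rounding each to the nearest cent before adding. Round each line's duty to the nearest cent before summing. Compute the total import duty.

€6,985.40

Line 1 (M-302, Zorena, 1,225 m², €113,814.75):
Code M-302 is under a tariff-rate quota (threshold 1,855 m²). Quantity 1,225 m² is within the quota, so the in-quota rate 3.5% applies to the full value.
Duty = €113,814.75 × 3.5% = €3,983.52.
Line 2 (W-872, Tyrena, 649 kg, €150,094.23):
Base rate for W-872 is 7%.
Origin Tyrena qualifies under the Junesta–Tyrena agreement and W-872 is covered: preferential rate 2% applies instead.
The additional-duty order on W-872 targets Zorena, not Tyrena; it does not apply.
Duty = €150,094.23 × 2% = €3,001.88.
Total = €3,983.52 + €3,001.88 = €6,985.40.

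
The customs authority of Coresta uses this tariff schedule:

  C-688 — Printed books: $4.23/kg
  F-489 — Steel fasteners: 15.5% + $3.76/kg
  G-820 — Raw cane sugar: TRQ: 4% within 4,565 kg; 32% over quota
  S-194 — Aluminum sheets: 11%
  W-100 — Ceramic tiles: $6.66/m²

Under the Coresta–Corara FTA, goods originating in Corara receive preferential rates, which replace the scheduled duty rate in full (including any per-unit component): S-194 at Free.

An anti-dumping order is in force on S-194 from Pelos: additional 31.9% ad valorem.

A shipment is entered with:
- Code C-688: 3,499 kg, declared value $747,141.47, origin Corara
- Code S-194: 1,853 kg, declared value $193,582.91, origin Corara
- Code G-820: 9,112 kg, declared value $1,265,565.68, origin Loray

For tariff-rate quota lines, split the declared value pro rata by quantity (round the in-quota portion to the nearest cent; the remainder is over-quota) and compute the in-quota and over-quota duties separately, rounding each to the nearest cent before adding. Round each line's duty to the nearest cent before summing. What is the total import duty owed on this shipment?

Line 1 (C-688, Corara, 3,499 kg, $747,141.47):
Base rate for C-688 is $4.23/kg.
Origin Corara is the FTA partner but C-688 is not on the preference list; base rate stands.
Duty = 3,499 × $4.23 = $14,800.77.
Line 2 (S-194, Corara, 1,853 kg, $193,582.91):
Base rate for S-194 is 11%.
Origin Corara qualifies under the Coresta–Corara agreement and S-194 is covered: preferential rate Free applies instead.
The additional-duty order on S-194 targets Pelos, not Corara; it does not apply.
Duty = $193,582.91 × 0% = $0.00.
Line 3 (G-820, Loray, 9,112 kg, $1,265,565.68):
Code G-820 is under a tariff-rate quota (threshold 4,565 kg). In-quota: 4,565 kg at 4%; over-quota: 4,547 kg at 32%.
Pro-rata value split: in-quota = $1,265,565.68 × 4,565/9,112 = $634,032.85; over-quota = $1,265,565.68 − $634,032.85 = $631,532.83.
In-quota duty = $634,032.85 × 4% = $25,361.31. Over-quota duty = $631,532.83 × 32% = $202,090.51.
Line duty = $25,361.31 + $202,090.51 = $227,451.82.
Total = $14,800.77 + $0.00 + $227,451.82 = $242,252.59.

$242,252.59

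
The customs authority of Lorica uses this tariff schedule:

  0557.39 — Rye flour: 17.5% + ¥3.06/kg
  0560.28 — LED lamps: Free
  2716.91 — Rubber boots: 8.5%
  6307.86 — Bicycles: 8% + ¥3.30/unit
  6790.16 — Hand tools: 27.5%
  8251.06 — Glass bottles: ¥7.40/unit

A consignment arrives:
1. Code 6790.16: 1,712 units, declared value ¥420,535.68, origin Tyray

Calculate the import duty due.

Line 1 (6790.16, Tyray, 1,712 units, ¥420,535.68):
Base rate for 6790.16 is 27.5%.
Duty = ¥420,535.68 × 27.5% = ¥115,647.31.

¥115,647.31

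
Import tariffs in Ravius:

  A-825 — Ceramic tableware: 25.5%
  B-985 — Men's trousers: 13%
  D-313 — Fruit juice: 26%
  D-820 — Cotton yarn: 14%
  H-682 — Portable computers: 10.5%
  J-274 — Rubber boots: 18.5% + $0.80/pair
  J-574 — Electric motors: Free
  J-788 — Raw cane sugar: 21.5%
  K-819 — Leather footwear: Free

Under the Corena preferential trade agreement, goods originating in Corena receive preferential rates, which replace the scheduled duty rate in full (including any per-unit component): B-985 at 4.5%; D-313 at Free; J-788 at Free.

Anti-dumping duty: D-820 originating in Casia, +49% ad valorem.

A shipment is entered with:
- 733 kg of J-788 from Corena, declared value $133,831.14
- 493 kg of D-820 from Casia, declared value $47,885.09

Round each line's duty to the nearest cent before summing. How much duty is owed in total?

Line 1 (J-788, Corena, 733 kg, $133,831.14):
Base rate for J-788 is 21.5%.
Origin Corena qualifies under the Ravius–Corena agreement and J-788 is covered: preferential rate Free applies instead.
Duty = $133,831.14 × 0% = $0.00.
Line 2 (D-820, Casia, 493 kg, $47,885.09):
Base rate for D-820 is 14%.
Additional duty on D-820 from Casia: +49%. Applied ad valorem rate: 14% + 49% = 63%.
Duty = $47,885.09 × 63% = $30,167.61.
Total = $0.00 + $30,167.61 = $30,167.61.

$30,167.61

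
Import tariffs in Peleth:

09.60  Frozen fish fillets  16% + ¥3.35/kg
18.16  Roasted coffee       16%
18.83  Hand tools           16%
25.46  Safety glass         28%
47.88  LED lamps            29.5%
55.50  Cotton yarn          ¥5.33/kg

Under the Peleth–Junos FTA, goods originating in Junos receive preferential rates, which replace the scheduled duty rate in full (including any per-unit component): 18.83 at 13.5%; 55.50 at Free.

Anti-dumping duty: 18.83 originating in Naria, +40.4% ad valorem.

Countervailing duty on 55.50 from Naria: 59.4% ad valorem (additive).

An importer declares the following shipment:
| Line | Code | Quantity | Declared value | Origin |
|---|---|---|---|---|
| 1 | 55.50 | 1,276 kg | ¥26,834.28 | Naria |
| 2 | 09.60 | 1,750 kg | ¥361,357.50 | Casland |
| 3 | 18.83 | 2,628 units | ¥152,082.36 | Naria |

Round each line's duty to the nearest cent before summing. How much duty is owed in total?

¥172,194.79

Line 1 (55.50, Naria, 1,276 kg, ¥26,834.28):
Base rate for 55.50 is ¥5.33/kg.
55.50 has an FTA preferential rate, but origin Naria is not Junos; base rate stands.
Additional duty on 55.50 from Naria: +59.4% ad valorem. Applied ad valorem rate = 59.4%.
Duty = ¥26,834.28 × 59.4% + 1,276 × ¥5.33 = ¥22,740.64.
Line 2 (09.60, Casland, 1,750 kg, ¥361,357.50):
Base rate for 09.60 is 16% + ¥3.35/kg.
Duty = ¥361,357.50 × 16% + 1,750 × ¥3.35 = ¥63,679.70.
Line 3 (18.83, Naria, 2,628 units, ¥152,082.36):
Base rate for 18.83 is 16%.
18.83 has an FTA preferential rate, but origin Naria is not Junos; base rate stands.
Additional duty on 18.83 from Naria: +40.4%. Applied ad valorem rate: 16% + 40.4% = 56.4%.
Duty = ¥152,082.36 × 56.4% = ¥85,774.45.
Total = ¥22,740.64 + ¥63,679.70 + ¥85,774.45 = ¥172,194.79.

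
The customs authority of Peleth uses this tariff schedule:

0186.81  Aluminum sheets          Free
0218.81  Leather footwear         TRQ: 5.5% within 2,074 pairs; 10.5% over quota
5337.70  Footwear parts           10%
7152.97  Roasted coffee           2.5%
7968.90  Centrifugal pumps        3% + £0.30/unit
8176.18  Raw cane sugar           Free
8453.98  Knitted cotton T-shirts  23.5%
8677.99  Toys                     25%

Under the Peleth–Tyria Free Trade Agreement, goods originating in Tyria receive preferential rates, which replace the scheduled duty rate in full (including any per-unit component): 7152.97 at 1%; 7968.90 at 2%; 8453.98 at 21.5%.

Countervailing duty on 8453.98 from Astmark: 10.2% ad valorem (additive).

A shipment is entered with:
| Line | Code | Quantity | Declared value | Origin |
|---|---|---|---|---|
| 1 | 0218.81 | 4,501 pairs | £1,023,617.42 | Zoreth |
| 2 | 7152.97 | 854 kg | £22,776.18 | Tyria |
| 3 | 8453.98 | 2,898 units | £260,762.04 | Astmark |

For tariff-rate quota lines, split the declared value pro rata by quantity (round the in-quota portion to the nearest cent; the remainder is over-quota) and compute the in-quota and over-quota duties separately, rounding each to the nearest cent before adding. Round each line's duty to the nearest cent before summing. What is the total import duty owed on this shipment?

£172,000.95

Line 1 (0218.81, Zoreth, 4,501 pairs, £1,023,617.42):
Code 0218.81 is under a tariff-rate quota (threshold 2,074 pairs). In-quota: 2,074 pairs at 5.5%; over-quota: 2,427 pairs at 10.5%.
Pro-rata value split: in-quota = £1,023,617.42 × 2,074/4,501 = £471,669.08; over-quota = £1,023,617.42 − £471,669.08 = £551,948.34.
In-quota duty = £471,669.08 × 5.5% = £25,941.80. Over-quota duty = £551,948.34 × 10.5% = £57,954.58.
Line duty = £25,941.80 + £57,954.58 = £83,896.38.
Line 2 (7152.97, Tyria, 854 kg, £22,776.18):
Base rate for 7152.97 is 2.5%.
Origin Tyria qualifies under the Peleth–Tyria agreement and 7152.97 is covered: preferential rate 1% applies instead.
Duty = £22,776.18 × 1% = £227.76.
Line 3 (8453.98, Astmark, 2,898 units, £260,762.04):
Base rate for 8453.98 is 23.5%.
8453.98 has an FTA preferential rate, but origin Astmark is not Tyria; base rate stands.
Additional duty on 8453.98 from Astmark: +10.2%. Applied ad valorem rate: 23.5% + 10.2% = 33.7%.
Duty = £260,762.04 × 33.7% = £87,876.81.
Total = £83,896.38 + £227.76 + £87,876.81 = £172,000.95.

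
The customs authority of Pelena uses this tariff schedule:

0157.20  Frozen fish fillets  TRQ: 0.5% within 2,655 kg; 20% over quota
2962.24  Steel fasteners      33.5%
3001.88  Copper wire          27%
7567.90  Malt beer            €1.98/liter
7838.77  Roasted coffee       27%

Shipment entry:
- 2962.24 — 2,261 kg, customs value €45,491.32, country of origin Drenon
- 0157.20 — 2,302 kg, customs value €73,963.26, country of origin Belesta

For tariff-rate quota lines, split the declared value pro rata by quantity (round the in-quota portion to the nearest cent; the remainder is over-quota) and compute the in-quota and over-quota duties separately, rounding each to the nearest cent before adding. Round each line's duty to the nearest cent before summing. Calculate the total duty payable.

Line 1 (2962.24, Drenon, 2,261 kg, €45,491.32):
Base rate for 2962.24 is 33.5%.
Duty = €45,491.32 × 33.5% = €15,239.59.
Line 2 (0157.20, Belesta, 2,302 kg, €73,963.26):
Code 0157.20 is under a tariff-rate quota (threshold 2,655 kg). Quantity 2,302 kg is within the quota, so the in-quota rate 0.5% applies to the full value.
Duty = €73,963.26 × 0.5% = €369.82.
Total = €15,239.59 + €369.82 = €15,609.41.

€15,609.41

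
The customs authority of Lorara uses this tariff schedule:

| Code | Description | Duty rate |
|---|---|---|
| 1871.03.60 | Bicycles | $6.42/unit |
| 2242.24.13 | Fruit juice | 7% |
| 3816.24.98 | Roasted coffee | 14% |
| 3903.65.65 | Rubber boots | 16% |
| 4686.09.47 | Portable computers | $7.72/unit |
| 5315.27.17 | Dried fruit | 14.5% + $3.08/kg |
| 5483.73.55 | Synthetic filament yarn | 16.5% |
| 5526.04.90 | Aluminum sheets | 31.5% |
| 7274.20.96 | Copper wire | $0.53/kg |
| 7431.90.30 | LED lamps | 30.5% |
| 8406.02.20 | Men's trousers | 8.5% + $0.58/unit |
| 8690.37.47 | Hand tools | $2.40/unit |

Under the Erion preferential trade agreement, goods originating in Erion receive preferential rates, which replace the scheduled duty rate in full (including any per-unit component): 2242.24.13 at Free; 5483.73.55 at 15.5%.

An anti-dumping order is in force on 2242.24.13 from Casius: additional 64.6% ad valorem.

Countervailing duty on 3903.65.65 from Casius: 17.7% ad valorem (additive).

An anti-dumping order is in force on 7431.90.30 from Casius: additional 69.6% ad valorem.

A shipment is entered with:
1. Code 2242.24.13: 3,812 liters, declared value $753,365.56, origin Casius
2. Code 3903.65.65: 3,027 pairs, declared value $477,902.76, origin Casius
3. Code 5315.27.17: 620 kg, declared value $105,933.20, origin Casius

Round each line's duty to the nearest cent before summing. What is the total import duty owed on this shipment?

Line 1 (2242.24.13, Casius, 3,812 liters, $753,365.56):
Base rate for 2242.24.13 is 7%.
2242.24.13 has an FTA preferential rate, but origin Casius is not Erion; base rate stands.
Additional duty on 2242.24.13 from Casius: +64.6%. Applied ad valorem rate: 7% + 64.6% = 71.6%.
Duty = $753,365.56 × 71.6% = $539,409.74.
Line 2 (3903.65.65, Casius, 3,027 pairs, $477,902.76):
Base rate for 3903.65.65 is 16%.
Additional duty on 3903.65.65 from Casius: +17.7%. Applied ad valorem rate: 16% + 17.7% = 33.7%.
Duty = $477,902.76 × 33.7% = $161,053.23.
Line 3 (5315.27.17, Casius, 620 kg, $105,933.20):
Base rate for 5315.27.17 is 14.5% + $3.08/kg.
Duty = $105,933.20 × 14.5% + 620 × $3.08 = $17,269.91.
Total = $539,409.74 + $161,053.23 + $17,269.91 = $717,732.88.

$717,732.88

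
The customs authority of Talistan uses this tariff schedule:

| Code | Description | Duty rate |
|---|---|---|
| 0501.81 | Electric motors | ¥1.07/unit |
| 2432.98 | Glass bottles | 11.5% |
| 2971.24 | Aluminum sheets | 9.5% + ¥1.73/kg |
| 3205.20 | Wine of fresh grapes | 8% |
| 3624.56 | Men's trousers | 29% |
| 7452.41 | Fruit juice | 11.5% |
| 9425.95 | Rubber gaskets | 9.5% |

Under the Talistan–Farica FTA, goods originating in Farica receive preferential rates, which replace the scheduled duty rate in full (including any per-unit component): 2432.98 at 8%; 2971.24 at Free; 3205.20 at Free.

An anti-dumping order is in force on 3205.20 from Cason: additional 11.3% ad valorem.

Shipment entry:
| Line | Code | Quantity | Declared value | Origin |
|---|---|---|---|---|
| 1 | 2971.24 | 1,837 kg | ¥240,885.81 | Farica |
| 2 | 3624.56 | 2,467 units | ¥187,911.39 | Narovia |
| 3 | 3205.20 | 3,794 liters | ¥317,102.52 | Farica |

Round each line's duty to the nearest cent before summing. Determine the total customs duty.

Line 1 (2971.24, Farica, 1,837 kg, ¥240,885.81):
Base rate for 2971.24 is 9.5% + ¥1.73/kg.
Origin Farica qualifies under the Talistan–Farica agreement and 2971.24 is covered: preferential rate Free applies instead.
Duty = ¥240,885.81 × 0% = ¥0.00.
Line 2 (3624.56, Narovia, 2,467 units, ¥187,911.39):
Base rate for 3624.56 is 29%.
Duty = ¥187,911.39 × 29% = ¥54,494.30.
Line 3 (3205.20, Farica, 3,794 liters, ¥317,102.52):
Base rate for 3205.20 is 8%.
Origin Farica qualifies under the Talistan–Farica agreement and 3205.20 is covered: preferential rate Free applies instead.
The additional-duty order on 3205.20 targets Cason, not Farica; it does not apply.
Duty = ¥317,102.52 × 0% = ¥0.00.
Total = ¥0.00 + ¥54,494.30 + ¥0.00 = ¥54,494.30.

¥54,494.30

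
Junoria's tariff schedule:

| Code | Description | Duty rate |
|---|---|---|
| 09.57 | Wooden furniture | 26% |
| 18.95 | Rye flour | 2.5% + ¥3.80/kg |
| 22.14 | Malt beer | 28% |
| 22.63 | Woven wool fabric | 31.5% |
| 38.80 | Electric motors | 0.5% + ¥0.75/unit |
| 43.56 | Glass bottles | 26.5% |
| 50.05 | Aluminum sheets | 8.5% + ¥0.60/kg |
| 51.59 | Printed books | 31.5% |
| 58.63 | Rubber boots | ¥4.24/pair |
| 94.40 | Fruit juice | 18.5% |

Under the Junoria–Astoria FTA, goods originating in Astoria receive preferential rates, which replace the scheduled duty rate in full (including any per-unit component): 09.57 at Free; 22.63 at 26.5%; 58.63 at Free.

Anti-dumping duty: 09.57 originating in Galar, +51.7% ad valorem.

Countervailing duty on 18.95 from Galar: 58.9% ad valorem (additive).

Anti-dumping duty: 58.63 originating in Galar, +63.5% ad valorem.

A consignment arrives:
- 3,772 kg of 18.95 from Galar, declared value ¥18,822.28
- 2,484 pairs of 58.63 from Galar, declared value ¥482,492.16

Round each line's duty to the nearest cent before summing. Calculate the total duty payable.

¥342,805.16

Line 1 (18.95, Galar, 3,772 kg, ¥18,822.28):
Base rate for 18.95 is 2.5% + ¥3.80/kg.
Additional duty on 18.95 from Galar: +58.9%. Applied ad valorem rate: 2.5% + 58.9% = 61.4%.
Duty = ¥18,822.28 × 61.4% + 3,772 × ¥3.80 = ¥25,890.48.
Line 2 (58.63, Galar, 2,484 pairs, ¥482,492.16):
Base rate for 58.63 is ¥4.24/pair.
58.63 has an FTA preferential rate, but origin Galar is not Astoria; base rate stands.
Additional duty on 58.63 from Galar: +63.5% ad valorem. Applied ad valorem rate = 63.5%.
Duty = ¥482,492.16 × 63.5% + 2,484 × ¥4.24 = ¥316,914.68.
Total = ¥25,890.48 + ¥316,914.68 = ¥342,805.16.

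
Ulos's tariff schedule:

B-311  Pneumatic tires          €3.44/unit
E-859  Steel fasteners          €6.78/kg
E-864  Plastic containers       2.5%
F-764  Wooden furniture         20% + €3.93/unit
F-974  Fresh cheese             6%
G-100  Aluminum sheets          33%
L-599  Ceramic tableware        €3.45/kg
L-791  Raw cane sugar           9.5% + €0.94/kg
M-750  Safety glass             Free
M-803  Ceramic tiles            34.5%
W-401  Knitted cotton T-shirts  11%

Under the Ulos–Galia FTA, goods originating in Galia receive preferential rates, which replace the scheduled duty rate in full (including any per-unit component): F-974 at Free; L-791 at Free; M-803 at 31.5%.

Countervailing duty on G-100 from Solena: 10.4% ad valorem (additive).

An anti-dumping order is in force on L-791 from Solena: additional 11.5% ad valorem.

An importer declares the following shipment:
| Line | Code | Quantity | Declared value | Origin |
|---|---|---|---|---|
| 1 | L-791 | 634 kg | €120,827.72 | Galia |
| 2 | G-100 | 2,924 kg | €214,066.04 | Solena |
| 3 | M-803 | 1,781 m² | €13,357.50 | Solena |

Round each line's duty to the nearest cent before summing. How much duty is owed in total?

Line 1 (L-791, Galia, 634 kg, €120,827.72):
Base rate for L-791 is 9.5% + €0.94/kg.
Origin Galia qualifies under the Ulos–Galia agreement and L-791 is covered: preferential rate Free applies instead.
The additional-duty order on L-791 targets Solena, not Galia; it does not apply.
Duty = €120,827.72 × 0% = €0.00.
Line 2 (G-100, Solena, 2,924 kg, €214,066.04):
Base rate for G-100 is 33%.
Additional duty on G-100 from Solena: +10.4%. Applied ad valorem rate: 33% + 10.4% = 43.4%.
Duty = €214,066.04 × 43.4% = €92,904.66.
Line 3 (M-803, Solena, 1,781 m², €13,357.50):
Base rate for M-803 is 34.5%.
M-803 has an FTA preferential rate, but origin Solena is not Galia; base rate stands.
Duty = €13,357.50 × 34.5% = €4,608.34.
Total = €0.00 + €92,904.66 + €4,608.34 = €97,513.00.

€97,513.00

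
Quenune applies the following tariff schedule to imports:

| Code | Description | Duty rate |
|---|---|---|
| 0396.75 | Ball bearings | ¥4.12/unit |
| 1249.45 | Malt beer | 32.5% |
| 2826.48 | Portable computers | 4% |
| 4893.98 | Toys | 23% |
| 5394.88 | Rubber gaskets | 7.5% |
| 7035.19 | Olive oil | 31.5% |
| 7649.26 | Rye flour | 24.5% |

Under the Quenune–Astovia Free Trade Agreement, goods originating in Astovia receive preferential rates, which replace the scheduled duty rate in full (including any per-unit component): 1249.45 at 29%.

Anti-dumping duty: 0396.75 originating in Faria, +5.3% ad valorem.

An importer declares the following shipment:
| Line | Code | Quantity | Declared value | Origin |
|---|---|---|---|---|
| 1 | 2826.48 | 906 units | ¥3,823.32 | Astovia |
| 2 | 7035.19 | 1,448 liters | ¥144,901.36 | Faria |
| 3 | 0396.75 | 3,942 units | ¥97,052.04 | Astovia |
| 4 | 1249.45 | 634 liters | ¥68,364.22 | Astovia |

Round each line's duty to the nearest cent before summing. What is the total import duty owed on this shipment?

¥81,863.52

Line 1 (2826.48, Astovia, 906 units, ¥3,823.32):
Base rate for 2826.48 is 4%.
Origin Astovia is the FTA partner but 2826.48 is not on the preference list; base rate stands.
Duty = ¥3,823.32 × 4% = ¥152.93.
Line 2 (7035.19, Faria, 1,448 liters, ¥144,901.36):
Base rate for 7035.19 is 31.5%.
Duty = ¥144,901.36 × 31.5% = ¥45,643.93.
Line 3 (0396.75, Astovia, 3,942 units, ¥97,052.04):
Base rate for 0396.75 is ¥4.12/unit.
Origin Astovia is the FTA partner but 0396.75 is not on the preference list; base rate stands.
The additional-duty order on 0396.75 targets Faria, not Astovia; it does not apply.
Duty = 3,942 × ¥4.12 = ¥16,241.04.
Line 4 (1249.45, Astovia, 634 liters, ¥68,364.22):
Base rate for 1249.45 is 32.5%.
Origin Astovia qualifies under the Quenune–Astovia agreement and 1249.45 is covered: preferential rate 29% applies instead.
Duty = ¥68,364.22 × 29% = ¥19,825.62.
Total = ¥152.93 + ¥45,643.93 + ¥16,241.04 + ¥19,825.62 = ¥81,863.52.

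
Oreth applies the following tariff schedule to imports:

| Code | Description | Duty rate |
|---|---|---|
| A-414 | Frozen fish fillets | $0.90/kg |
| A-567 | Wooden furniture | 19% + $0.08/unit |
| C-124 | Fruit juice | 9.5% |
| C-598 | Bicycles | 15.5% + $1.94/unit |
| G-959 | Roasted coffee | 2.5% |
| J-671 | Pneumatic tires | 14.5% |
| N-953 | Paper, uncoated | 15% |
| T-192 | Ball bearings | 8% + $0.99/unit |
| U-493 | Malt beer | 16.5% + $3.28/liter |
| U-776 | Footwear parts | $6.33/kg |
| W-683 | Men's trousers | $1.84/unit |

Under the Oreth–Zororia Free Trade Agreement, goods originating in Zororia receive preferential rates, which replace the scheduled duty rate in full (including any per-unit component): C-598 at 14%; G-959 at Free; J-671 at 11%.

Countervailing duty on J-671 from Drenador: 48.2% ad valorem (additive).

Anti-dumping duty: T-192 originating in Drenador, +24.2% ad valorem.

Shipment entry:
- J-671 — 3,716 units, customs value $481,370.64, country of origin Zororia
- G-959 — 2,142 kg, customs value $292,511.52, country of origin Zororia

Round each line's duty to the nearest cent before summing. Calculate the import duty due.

$52,950.77

Line 1 (J-671, Zororia, 3,716 units, $481,370.64):
Base rate for J-671 is 14.5%.
Origin Zororia qualifies under the Oreth–Zororia agreement and J-671 is covered: preferential rate 11% applies instead.
The additional-duty order on J-671 targets Drenador, not Zororia; it does not apply.
Duty = $481,370.64 × 11% = $52,950.77.
Line 2 (G-959, Zororia, 2,142 kg, $292,511.52):
Base rate for G-959 is 2.5%.
Origin Zororia qualifies under the Oreth–Zororia agreement and G-959 is covered: preferential rate Free applies instead.
Duty = $292,511.52 × 0% = $0.00.
Total = $52,950.77 + $0.00 = $52,950.77.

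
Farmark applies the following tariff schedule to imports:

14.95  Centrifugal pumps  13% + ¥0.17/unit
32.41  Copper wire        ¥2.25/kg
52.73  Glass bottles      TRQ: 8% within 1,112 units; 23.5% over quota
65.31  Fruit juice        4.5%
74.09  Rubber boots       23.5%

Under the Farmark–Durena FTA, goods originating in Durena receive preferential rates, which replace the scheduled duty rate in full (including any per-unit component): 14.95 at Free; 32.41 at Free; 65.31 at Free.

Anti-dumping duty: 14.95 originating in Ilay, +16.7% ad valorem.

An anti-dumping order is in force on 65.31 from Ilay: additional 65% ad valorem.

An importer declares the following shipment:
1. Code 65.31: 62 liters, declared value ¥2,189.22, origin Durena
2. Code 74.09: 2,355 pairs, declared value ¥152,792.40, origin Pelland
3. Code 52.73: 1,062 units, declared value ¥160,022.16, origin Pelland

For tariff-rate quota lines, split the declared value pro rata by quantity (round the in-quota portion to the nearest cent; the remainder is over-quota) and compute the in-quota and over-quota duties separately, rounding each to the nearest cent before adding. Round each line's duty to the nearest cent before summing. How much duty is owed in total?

¥48,707.98

Line 1 (65.31, Durena, 62 liters, ¥2,189.22):
Base rate for 65.31 is 4.5%.
Origin Durena qualifies under the Farmark–Durena agreement and 65.31 is covered: preferential rate Free applies instead.
The additional-duty order on 65.31 targets Ilay, not Durena; it does not apply.
Duty = ¥2,189.22 × 0% = ¥0.00.
Line 2 (74.09, Pelland, 2,355 pairs, ¥152,792.40):
Base rate for 74.09 is 23.5%.
Duty = ¥152,792.40 × 23.5% = ¥35,906.21.
Line 3 (52.73, Pelland, 1,062 units, ¥160,022.16):
Code 52.73 is under a tariff-rate quota (threshold 1,112 units). Quantity 1,062 units is within the quota, so the in-quota rate 8% applies to the full value.
Duty = ¥160,022.16 × 8% = ¥12,801.77.
Total = ¥0.00 + ¥35,906.21 + ¥12,801.77 = ¥48,707.98.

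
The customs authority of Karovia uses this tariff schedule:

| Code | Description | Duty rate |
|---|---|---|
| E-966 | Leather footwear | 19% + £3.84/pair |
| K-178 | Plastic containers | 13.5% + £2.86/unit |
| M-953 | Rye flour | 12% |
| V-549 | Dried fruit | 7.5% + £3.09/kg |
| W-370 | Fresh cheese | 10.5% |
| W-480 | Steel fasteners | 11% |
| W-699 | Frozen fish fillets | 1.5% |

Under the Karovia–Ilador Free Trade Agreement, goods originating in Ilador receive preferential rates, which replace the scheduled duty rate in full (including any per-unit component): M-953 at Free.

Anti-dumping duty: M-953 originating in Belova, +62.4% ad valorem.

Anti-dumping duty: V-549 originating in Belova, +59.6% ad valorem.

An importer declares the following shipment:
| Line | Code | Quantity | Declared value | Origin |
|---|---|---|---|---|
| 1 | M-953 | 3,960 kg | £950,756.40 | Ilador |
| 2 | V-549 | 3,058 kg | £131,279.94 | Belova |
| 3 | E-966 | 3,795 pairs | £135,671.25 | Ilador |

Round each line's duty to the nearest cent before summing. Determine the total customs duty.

Line 1 (M-953, Ilador, 3,960 kg, £950,756.40):
Base rate for M-953 is 12%.
Origin Ilador qualifies under the Karovia–Ilador agreement and M-953 is covered: preferential rate Free applies instead.
The additional-duty order on M-953 targets Belova, not Ilador; it does not apply.
Duty = £950,756.40 × 0% = £0.00.
Line 2 (V-549, Belova, 3,058 kg, £131,279.94):
Base rate for V-549 is 7.5% + £3.09/kg.
Additional duty on V-549 from Belova: +59.6%. Applied ad valorem rate: 7.5% + 59.6% = 67.1%.
Duty = £131,279.94 × 67.1% + 3,058 × £3.09 = £97,538.06.
Line 3 (E-966, Ilador, 3,795 pairs, £135,671.25):
Base rate for E-966 is 19% + £3.84/pair.
Origin Ilador is the FTA partner but E-966 is not on the preference list; base rate stands.
Duty = £135,671.25 × 19% + 3,795 × £3.84 = £40,350.34.
Total = £0.00 + £97,538.06 + £40,350.34 = £137,888.40.

£137,888.40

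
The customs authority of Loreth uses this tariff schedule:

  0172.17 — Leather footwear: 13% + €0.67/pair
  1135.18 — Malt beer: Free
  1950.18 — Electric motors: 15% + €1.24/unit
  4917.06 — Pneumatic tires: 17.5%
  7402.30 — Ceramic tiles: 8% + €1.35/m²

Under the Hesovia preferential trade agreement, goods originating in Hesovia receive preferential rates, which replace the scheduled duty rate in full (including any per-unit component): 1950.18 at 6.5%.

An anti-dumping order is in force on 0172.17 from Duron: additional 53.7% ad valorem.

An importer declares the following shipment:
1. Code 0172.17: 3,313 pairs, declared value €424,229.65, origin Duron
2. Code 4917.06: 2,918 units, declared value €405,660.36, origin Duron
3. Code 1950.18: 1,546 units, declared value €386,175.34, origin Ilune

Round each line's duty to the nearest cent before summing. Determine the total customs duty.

€416,014.79

Line 1 (0172.17, Duron, 3,313 pairs, €424,229.65):
Base rate for 0172.17 is 13% + €0.67/pair.
Additional duty on 0172.17 from Duron: +53.7%. Applied ad valorem rate: 13% + 53.7% = 66.7%.
Duty = €424,229.65 × 66.7% + 3,313 × €0.67 = €285,180.89.
Line 2 (4917.06, Duron, 2,918 units, €405,660.36):
Base rate for 4917.06 is 17.5%.
Duty = €405,660.36 × 17.5% = €70,990.56.
Line 3 (1950.18, Ilune, 1,546 units, €386,175.34):
Base rate for 1950.18 is 15% + €1.24/unit.
1950.18 has an FTA preferential rate, but origin Ilune is not Hesovia; base rate stands.
Duty = €386,175.34 × 15% + 1,546 × €1.24 = €59,843.34.
Total = €285,180.89 + €70,990.56 + €59,843.34 = €416,014.79.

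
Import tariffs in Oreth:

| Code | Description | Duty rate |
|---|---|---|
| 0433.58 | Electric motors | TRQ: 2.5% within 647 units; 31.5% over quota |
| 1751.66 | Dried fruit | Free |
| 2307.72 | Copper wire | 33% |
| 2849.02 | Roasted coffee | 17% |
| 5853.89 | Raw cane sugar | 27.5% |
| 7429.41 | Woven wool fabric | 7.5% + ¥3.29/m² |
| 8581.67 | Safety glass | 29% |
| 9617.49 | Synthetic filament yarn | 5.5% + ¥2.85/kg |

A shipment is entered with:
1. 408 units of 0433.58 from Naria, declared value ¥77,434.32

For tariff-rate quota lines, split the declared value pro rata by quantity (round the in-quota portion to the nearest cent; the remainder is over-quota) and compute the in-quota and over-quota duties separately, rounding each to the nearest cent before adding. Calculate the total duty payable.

Line 1 (0433.58, Naria, 408 units, ¥77,434.32):
Code 0433.58 is under a tariff-rate quota (threshold 647 units). Quantity 408 units is within the quota, so the in-quota rate 2.5% applies to the full value.
Duty = ¥77,434.32 × 2.5% = ¥1,935.86.

¥1,935.86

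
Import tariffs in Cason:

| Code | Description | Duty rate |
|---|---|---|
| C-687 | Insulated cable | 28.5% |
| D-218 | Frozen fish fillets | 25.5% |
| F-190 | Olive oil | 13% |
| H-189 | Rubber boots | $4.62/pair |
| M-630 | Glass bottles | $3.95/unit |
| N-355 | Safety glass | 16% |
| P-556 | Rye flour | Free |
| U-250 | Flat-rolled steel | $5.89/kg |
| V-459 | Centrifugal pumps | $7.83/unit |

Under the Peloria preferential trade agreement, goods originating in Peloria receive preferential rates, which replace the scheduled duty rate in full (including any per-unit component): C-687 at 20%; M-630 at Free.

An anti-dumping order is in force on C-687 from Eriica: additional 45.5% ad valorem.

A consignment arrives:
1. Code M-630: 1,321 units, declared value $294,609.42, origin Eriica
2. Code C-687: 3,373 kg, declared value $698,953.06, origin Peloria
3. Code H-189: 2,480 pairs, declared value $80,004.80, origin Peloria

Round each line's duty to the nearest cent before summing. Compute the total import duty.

$156,466.16

Line 1 (M-630, Eriica, 1,321 units, $294,609.42):
Base rate for M-630 is $3.95/unit.
M-630 has an FTA preferential rate, but origin Eriica is not Peloria; base rate stands.
Duty = 1,321 × $3.95 = $5,217.95.
Line 2 (C-687, Peloria, 3,373 kg, $698,953.06):
Base rate for C-687 is 28.5%.
Origin Peloria qualifies under the Cason–Peloria agreement and C-687 is covered: preferential rate 20% applies instead.
The additional-duty order on C-687 targets Eriica, not Peloria; it does not apply.
Duty = $698,953.06 × 20% = $139,790.61.
Line 3 (H-189, Peloria, 2,480 pairs, $80,004.80):
Base rate for H-189 is $4.62/pair.
Origin Peloria is the FTA partner but H-189 is not on the preference list; base rate stands.
Duty = 2,480 × $4.62 = $11,457.60.
Total = $5,217.95 + $139,790.61 + $11,457.60 = $156,466.16.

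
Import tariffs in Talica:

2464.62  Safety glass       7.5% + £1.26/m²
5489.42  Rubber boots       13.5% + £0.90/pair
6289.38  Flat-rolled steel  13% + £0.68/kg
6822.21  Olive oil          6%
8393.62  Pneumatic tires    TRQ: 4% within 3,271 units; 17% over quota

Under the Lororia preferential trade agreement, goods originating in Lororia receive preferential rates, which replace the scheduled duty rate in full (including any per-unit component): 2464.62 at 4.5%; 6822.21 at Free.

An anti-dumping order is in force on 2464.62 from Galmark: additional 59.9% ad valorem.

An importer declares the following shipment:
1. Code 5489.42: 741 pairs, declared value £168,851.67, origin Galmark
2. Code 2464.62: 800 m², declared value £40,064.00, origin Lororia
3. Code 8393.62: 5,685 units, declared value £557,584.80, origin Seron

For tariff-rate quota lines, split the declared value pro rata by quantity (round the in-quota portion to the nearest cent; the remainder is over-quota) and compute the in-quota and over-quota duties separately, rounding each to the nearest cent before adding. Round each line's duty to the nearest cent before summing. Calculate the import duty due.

Line 1 (5489.42, Galmark, 741 pairs, £168,851.67):
Base rate for 5489.42 is 13.5% + £0.90/pair.
Duty = £168,851.67 × 13.5% + 741 × £0.90 = £23,461.88.
Line 2 (2464.62, Lororia, 800 m², £40,064.00):
Base rate for 2464.62 is 7.5% + £1.26/m².
Origin Lororia qualifies under the Talica–Lororia agreement and 2464.62 is covered: preferential rate 4.5% applies instead.
The additional-duty order on 2464.62 targets Galmark, not Lororia; it does not apply.
Duty = £40,064.00 × 4.5% = £1,802.88.
Line 3 (8393.62, Seron, 5,685 units, £557,584.80):
Code 8393.62 is under a tariff-rate quota (threshold 3,271 units). In-quota: 3,271 units at 4%; over-quota: 2,414 units at 17%.
Pro-rata value split: in-quota = £557,584.80 × 3,271/5,685 = £320,819.68; over-quota = £557,584.80 − £320,819.68 = £236,765.12.
In-quota duty = £320,819.68 × 4% = £12,832.79. Over-quota duty = £236,765.12 × 17% = £40,250.07.
Line duty = £12,832.79 + £40,250.07 = £53,082.86.
Total = £23,461.88 + £1,802.88 + £53,082.86 = £78,347.62.

£78,347.62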